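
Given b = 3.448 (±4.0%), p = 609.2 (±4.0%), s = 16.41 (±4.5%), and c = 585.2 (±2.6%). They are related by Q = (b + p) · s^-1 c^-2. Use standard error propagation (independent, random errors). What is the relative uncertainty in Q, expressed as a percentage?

7.94%

Let u = b + p = 612.6. δu = √(δb² + δp²) = √(0.0190 + 594) = 24.4, so δu/u = 0.0398.
Q is then a monomial in u, s, c:
δQ/Q = √((δu/u)² + (-1·δs/s)² + (-2·δc/c)²) = √(0.00158 + 0.00202 + 0.00270) = 0.0794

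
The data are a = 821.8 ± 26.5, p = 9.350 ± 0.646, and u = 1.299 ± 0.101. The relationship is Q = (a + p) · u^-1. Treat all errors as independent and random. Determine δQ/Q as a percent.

Let w = a + p = 831.1. δw = √(δa² + δp²) = √(702 + 0.417) = 26.5, so δw/w = 0.0319.
Q is then a monomial in w, u:
δQ/Q = √((δw/w)² + (-1·δu/u)²) = √(0.00102 + 0.00605) = 0.0840

8.40%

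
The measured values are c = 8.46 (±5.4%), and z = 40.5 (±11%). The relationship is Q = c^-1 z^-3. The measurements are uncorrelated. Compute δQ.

5.95e-07

Each factor contributes (exponent × relative error)² to (δQ/Q)²:
  (-1·δc/c)² = (-1×0.0540)² = 0.00292;  (-3·δz/z)² = (-3×0.110)² = 0.109
δQ/Q = √(0.112) = 0.334
Q = 1.78e-06, so δQ = 0.334 × 1.78e-06 = 5.95e-07.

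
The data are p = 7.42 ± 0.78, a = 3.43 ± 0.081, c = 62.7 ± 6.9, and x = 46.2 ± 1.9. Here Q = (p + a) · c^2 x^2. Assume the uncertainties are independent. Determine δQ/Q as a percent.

Let u = p + a = 10.8. δu = √(δp² + δa²) = √(0.608 + 0.00656) = 0.784, so δu/u = 0.0723.
Q is then a monomial in u, c, x:
δQ/Q = √((δu/u)² + (2·δc/c)² + (2·δx/x)²) = √(0.00522 + 0.0484 + 0.00677) = 0.246

24.6%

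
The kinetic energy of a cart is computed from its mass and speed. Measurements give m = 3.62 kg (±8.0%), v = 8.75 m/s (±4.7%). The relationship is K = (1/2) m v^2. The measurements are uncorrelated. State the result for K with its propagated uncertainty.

139 ± 17.1 J

Each factor contributes (exponent × relative error)² to (δK/K)²:
  (1·δm/m)² = (1×0.0800)² = 0.00640;  (2·δv/v)² = (2×0.0470)² = 0.00884
δK/K = √(0.0152) = 0.123
K = 139 J, so δK = 0.123 × 139 = 17.1 J.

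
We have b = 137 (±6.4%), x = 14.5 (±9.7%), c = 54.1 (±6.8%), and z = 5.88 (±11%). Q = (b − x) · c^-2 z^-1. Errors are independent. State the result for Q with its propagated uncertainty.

0.00712 ± 0.00135

Let u = b − x = 122. δu = √(δb² + δx²) = √(76.9 + 1.98) = 8.88, so δu/u = 0.0725.
Q is then a monomial in u, c, z:
δQ/Q = √((δu/u)² + (-2·δc/c)² + (-1·δz/z)²) = √(0.00525 + 0.0185 + 0.0121) = 0.189
Q = 0.00712, so δQ = 0.189 × 0.00712 = 0.00135.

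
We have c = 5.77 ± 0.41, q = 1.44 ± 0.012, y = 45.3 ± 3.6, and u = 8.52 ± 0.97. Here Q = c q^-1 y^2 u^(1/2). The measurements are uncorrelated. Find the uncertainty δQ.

Products/powers → add relative errors in quadrature, weighted by exponent:
  (1·δc/c)² = (1×0.0711)² = 0.00505;  (-1·δq/q)² = (-1×0.00833)² = 6.94e-05;  (2·δy/y)² = (2×0.0795)² = 0.0253;  (½·δu/u)² = (0.5×0.114)² = 0.00324
δQ/Q = √(0.0336) = 0.183
Q = 24000, so δQ = 0.183 × 24000 = 4400.

4400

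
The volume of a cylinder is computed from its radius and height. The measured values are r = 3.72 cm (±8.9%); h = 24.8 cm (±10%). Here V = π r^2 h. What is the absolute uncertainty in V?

V is a product of powers, so relative uncertainties combine in quadrature:
  (2·δr/r)² = (2×0.0890)² = 0.0317;  (1·δh/h)² = (1×0.100)² = 0.0100
δV/V = √(0.0417) = 0.204
V = 1080 cm^3, so δV = 0.204 × 1080 = 220 cm^3.

220 cm^3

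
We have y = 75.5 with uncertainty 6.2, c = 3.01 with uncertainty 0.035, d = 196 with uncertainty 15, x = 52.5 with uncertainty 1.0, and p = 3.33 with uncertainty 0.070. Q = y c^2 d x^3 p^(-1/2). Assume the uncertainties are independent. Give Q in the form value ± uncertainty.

Q is a product of powers, so relative uncertainties combine in quadrature:
  (1·δy/y)² = (1×0.0821)² = 0.00674;  (2·δc/c)² = (2×0.0116)² = 0.000541;  (1·δd/d)² = (1×0.0765)² = 0.00586;  (3·δx/x)² = (3×0.0190)² = 0.00327;  (−½·δp/p)² = (-0.5×0.0210)² = 0.000110
δQ/Q = √(0.0165) = 0.129
Q = 1.06e+10, so δQ = 0.129 × 1.06e+10 = 1.37e+09.

(1.06 ± 0.137) × 10^10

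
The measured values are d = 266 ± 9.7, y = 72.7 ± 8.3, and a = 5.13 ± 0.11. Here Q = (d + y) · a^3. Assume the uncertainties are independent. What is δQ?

Let u = d + y = 339. δu = √(δd² + δy²) = √(94.1 + 68.9) = 12.8, so δu/u = 0.0377.
Q is then a monomial in u, a:
δQ/Q = √((δu/u)² + (3·δa/a)²) = √(0.00142 + 0.00414) = 0.0746
Q = 45700, so δQ = 0.0746 × 45700 = 3410.

3410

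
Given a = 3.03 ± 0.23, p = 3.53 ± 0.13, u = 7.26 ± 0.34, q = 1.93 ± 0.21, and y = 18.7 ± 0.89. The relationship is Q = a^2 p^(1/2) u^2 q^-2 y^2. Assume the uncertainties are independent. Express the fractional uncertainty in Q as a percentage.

29.8%

For a monomial Q ∝ a^2, p^(1/2), u^2, q^-2, y^2, fractional errors add in quadrature:
  (2·δa/a)² = (2×0.0759)² = 0.0230;  (½·δp/p)² = (0.5×0.0368)² = 0.000339;  (2·δu/u)² = (2×0.0468)² = 0.00877;  (-2·δq/q)² = (-2×0.109)² = 0.0474;  (2·δy/y)² = (2×0.0476)² = 0.00906
δQ/Q = √(0.0886) = 0.298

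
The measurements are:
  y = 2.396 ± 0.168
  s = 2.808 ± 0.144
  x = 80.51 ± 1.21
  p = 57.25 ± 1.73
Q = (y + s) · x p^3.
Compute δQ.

Let u = y + s = 5.204. δu = √(δy² + δs²) = √(0.0282 + 0.0207) = 0.221, so δu/u = 0.0425.
Q is then a monomial in u, x, p:
δQ/Q = √((δu/u)² + (1·δx/x)² + (3·δp/p)²) = √(0.00181 + 0.000226 + 0.00822) = 0.101
Q = 7.862e+07, so δQ = 0.101 × 7.862e+07 = 7.96e+06.

7.96e+06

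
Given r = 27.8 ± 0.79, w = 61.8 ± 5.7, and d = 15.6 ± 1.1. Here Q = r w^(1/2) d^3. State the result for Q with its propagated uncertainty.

(8.30 ± 1.81) × 10^5

Relative error in a monomial: (δQ/Q)² = Σ (nᵢ · δxᵢ/xᵢ)².
  (1·δr/r)² = (1×0.0284)² = 0.000808;  (½·δw/w)² = (0.5×0.0922)² = 0.00213;  (3·δd/d)² = (3×0.0705)² = 0.0447
δQ/Q = √(0.0477) = 0.218
Q = 8.3e+05, so δQ = 0.218 × 8.3e+05 = 1.81e+05.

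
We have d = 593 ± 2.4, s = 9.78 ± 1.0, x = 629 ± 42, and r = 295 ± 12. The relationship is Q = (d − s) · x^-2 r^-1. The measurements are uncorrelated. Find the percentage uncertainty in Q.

14.0%

Let u = d − s = 583. δu = √(δd² + δs²) = √(5.76 + 1.00) = 2.60, so δu/u = 0.00446.
Q is then a monomial in u, x, r:
δQ/Q = √((δu/u)² + (-2·δx/x)² + (-1·δr/r)²) = √(1.99e-05 + 0.0178 + 0.00165) = 0.140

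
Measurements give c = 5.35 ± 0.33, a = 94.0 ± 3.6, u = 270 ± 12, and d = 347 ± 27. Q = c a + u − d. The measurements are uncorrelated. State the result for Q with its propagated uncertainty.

426 ± 47.0

Let p = c·a = 503. δp/p = √((1·δc/c)² + (1·δa/a)²) = √(0.00380 + 0.00147) = 0.0726, so δp = 36.5.
Q = p + u − d: δQ = √(δp² + δu² + δd²) = √(1330 + 144 + 729) = 47.0
Q = 426.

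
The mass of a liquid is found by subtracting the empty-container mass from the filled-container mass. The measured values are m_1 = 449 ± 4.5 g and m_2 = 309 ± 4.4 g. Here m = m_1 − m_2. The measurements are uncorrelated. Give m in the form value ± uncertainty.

Absolute uncertainties add in quadrature for a linear combination:
  (δm_1)² = 20.2;  (δm_2)² = 19.4
δm = √(39.6) = 6.29 g
m = 140 g.

140 ± 6.29 g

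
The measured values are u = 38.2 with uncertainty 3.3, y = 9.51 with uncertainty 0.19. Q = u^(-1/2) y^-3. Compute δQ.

Each factor contributes (exponent × relative error)² to (δQ/Q)²:
  (−½·δu/u)² = (-0.5×0.0864)² = 0.00187;  (-3·δy/y)² = (-3×0.0200)² = 0.00359
δQ/Q = √(0.00546) = 0.0739
Q = 0.000188, so δQ = 0.0739 × 0.000188 = 1.39e-05.

1.39e-05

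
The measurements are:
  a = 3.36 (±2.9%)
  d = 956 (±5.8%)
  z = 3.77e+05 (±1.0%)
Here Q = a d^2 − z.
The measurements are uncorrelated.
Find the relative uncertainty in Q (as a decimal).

0.136

Let p = a·d^2 = 3.07e+06. δp/p = √((1·δa/a)² + (2·δd/d)²) = √(0.000841 + 0.0135) = 0.120, so δp = 3.67e+05.
Q = p − z: δQ = √(δp² + δz²) = √(1.35e+11 + 1.42e+07) = 3.67e+05
Q = 2.69e+06, so δQ/Q = 3.67e+05/2.69e+06 = 0.136.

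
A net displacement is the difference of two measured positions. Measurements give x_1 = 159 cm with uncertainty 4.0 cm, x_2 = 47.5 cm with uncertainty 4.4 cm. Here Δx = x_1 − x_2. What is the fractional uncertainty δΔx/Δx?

0.0533

Each term contributes (cᵢ δxᵢ)² to (δΔx)²:
  (δx_1)² = 16.0;  (δx_2)² = 19.4
δΔx = √(35.4) = 5.95 cm
Δx = 112 cm, so δΔx/Δx = 5.95/112 = 0.0533.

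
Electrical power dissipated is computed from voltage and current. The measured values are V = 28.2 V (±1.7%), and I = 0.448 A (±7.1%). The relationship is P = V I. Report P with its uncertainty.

12.6 ± 0.922 W

P is a product of powers, so relative uncertainties combine in quadrature:
  (1·δV/V)² = (1×0.0170)² = 0.000289;  (1·δI/I)² = (1×0.0710)² = 0.00504
δP/P = √(0.00533) = 0.0730
P = 12.6 W, so δP = 0.0730 × 12.6 = 0.922 W.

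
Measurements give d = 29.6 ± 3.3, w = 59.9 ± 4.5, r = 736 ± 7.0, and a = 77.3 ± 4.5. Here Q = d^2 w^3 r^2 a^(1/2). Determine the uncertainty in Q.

2.86e+14

Each factor contributes (exponent × relative error)² to (δQ/Q)²:
  (2·δd/d)² = (2×0.111)² = 0.0497;  (3·δw/w)² = (3×0.0751)² = 0.0508;  (2·δr/r)² = (2×0.00951)² = 0.000362;  (½·δa/a)² = (0.5×0.0582)² = 0.000847
δQ/Q = √(0.102) = 0.319
Q = 8.97e+14, so δQ = 0.319 × 8.97e+14 = 2.86e+14.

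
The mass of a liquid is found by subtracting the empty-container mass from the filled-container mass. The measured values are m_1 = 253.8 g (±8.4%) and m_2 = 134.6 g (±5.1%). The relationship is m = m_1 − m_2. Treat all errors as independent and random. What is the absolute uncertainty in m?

Sums and differences: (δm)² = Σ (cᵢ δxᵢ)².
  (δm_1)² = 455;  (δm_2)² = 47.1
δm = √(502) = 22.4 g

22.4 g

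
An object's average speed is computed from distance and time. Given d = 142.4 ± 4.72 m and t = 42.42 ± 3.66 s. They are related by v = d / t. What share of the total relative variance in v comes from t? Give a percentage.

87.1%

(δv/v)² = (1·δd/d)² + (-1·δt/t)²
  d term: (1×0.0331)² = 0.00110
  t term: (-1×0.0863)² = 0.00744
Total = 0.00854. Share from t = 0.00744/0.00854 = 0.871.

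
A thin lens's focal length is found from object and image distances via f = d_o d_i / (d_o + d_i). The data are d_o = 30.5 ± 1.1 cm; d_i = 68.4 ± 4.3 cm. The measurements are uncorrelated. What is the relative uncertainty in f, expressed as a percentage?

∂f/∂d_o = (d_i/(d_o+d_i))² = 0.478;  ∂f/∂d_i = (d_o/(d_o+d_i))² = 0.0951
δf = √((∂f/∂d_o · δd_o)² + (∂f/∂d_i · δd_i)²) = √(0.277 + 0.167) = 0.666 cm
f = 21.1 cm, so δf/f = 0.666/21.1 = 0.0316.

3.16%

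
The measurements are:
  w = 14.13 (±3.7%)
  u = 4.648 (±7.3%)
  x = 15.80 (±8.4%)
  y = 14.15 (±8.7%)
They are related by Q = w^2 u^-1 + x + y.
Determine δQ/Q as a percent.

6.61%

Let p = w^2·u^-1 = 42.96. δp/p = √((2·δw/w)² + (-1·δu/u)²) = √(0.00548 + 0.00533) = 0.104, so δp = 4.47.
Q = p + x + y: δQ = √(δp² + δx² + δy²) = √(19.9 + 1.76 + 1.52) = 4.82
Q = 72.91, so δQ/Q = 4.82/72.91 = 0.0661.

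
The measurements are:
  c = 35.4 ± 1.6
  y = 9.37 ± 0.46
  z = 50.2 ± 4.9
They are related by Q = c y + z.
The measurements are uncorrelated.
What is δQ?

Let p = c·y = 332. δp/p = √((1·δc/c)² + (1·δy/y)²) = √(0.00204 + 0.00241) = 0.0667, so δp = 22.1.
Q = p + z: δQ = √(δp² + δz²) = √(490 + 24.0) = 22.7

22.7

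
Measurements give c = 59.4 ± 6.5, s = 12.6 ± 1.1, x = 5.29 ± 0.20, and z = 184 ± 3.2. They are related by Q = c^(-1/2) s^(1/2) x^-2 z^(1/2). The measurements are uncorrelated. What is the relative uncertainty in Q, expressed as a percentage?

10.3%

Since Q is a product/quotient, work with relative uncertainties:
  (−½·δc/c)² = (-0.5×0.109)² = 0.00299;  (½·δs/s)² = (0.5×0.0873)² = 0.00191;  (-2·δx/x)² = (-2×0.0378)² = 0.00572;  (½·δz/z)² = (0.5×0.0174)² = 7.56e-05
δQ/Q = √(0.0107) = 0.103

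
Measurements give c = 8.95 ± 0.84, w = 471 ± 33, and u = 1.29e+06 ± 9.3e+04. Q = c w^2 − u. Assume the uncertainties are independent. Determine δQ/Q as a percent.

Let p = c·w^2 = 1.99e+06. δp/p = √((1·δc/c)² + (2·δw/w)²) = √(0.00881 + 0.0196) = 0.169, so δp = 3.35e+05.
Q = p − u: δQ = √(δp² + δu²) = √(1.12e+11 + 8.65e+09) = 3.48e+05
Q = 6.95e+05, so δQ/Q = 3.48e+05/6.95e+05 = 0.500.

50.0%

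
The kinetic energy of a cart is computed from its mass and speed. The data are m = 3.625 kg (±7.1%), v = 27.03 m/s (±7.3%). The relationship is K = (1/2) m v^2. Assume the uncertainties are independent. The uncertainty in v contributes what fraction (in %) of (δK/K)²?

80.9%

(δK/K)² = (1·δm/m)² + (2·δv/v)²
  m term: (1×0.0710)² = 0.00504
  v term: (2×0.0730)² = 0.0213
Total = 0.0264. Share from v = 0.0213/0.0264 = 0.809.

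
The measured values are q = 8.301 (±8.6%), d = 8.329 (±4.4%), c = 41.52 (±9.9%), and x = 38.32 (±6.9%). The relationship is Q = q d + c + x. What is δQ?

8.28

Let p = q·d = 69.14. δp/p = √((1·δq/q)² + (1·δd/d)²) = √(0.00740 + 0.00194) = 0.0966, so δp = 6.68.
Q = p + c + x: δQ = √(δp² + δc² + δx²) = √(44.6 + 16.9 + 6.99) = 8.28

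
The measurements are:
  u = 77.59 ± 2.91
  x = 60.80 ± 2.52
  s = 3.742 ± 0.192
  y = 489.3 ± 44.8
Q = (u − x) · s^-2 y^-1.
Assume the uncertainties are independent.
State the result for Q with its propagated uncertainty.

0.002451 ± 0.000655

Let w = u − x = 16.79. δw = √(δu² + δx²) = √(8.47 + 6.35) = 3.85, so δw/w = 0.229.
Q is then a monomial in w, s, y:
δQ/Q = √((δw/w)² + (-2·δs/s)² + (-1·δy/y)²) = √(0.0526 + 0.0105 + 0.00838) = 0.267
Q = 0.002451, so δQ = 0.267 × 0.002451 = 0.000655.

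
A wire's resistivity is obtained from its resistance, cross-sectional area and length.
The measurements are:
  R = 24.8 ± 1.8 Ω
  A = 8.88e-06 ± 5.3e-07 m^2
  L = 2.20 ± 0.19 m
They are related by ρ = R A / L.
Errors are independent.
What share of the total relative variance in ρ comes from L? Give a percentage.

(δρ/ρ)² = (1·δR/R)² + (1·δA/A)² + (-1·δL/L)²
  R term: (1×0.0726)² = 0.00527
  A term: (1×0.0597)² = 0.00356
  L term: (-1×0.0864)² = 0.00746
Total = 0.0163. Share from L = 0.00746/0.0163 = 0.458.

45.8%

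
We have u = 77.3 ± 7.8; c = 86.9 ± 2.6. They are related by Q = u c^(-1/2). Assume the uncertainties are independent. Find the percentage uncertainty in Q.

10.2%

Since Q is a product/quotient, work with relative uncertainties:
  (1·δu/u)² = (1×0.101)² = 0.0102;  (−½·δc/c)² = (-0.5×0.0299)² = 0.000224
δQ/Q = √(0.0104) = 0.102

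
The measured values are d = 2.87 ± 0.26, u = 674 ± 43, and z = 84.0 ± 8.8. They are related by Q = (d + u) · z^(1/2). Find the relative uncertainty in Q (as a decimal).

Let w = d + u = 677. δw = √(δd² + δu²) = √(0.0676 + 1850) = 43.0, so δw/w = 0.0635.
Q is then a monomial in w, z:
δQ/Q = √((δw/w)² + (½·δz/z)²) = √(0.00404 + 0.00274) = 0.0823

0.0823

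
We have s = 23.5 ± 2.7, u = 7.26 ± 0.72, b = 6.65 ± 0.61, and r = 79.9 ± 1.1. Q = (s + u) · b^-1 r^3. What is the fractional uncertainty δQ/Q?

Let w = s + u = 30.8. δw = √(δs² + δu²) = √(7.29 + 0.518) = 2.79, so δw/w = 0.0908.
Q is then a monomial in w, b, r:
δQ/Q = √((δw/w)² + (-1·δb/b)² + (3·δr/r)²) = √(0.00825 + 0.00841 + 0.00171) = 0.136

0.136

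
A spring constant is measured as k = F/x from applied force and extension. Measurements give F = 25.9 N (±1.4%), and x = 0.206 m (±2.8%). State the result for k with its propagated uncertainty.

126 ± 3.94 N/m

Since k is a product/quotient, work with relative uncertainties:
  (1·δF/F)² = (1×0.0140)² = 0.000196;  (-1·δx/x)² = (-1×0.0280)² = 0.000784
δk/k = √(0.000980) = 0.0313
k = 126 N/m, so δk = 0.0313 × 126 = 3.94 N/m.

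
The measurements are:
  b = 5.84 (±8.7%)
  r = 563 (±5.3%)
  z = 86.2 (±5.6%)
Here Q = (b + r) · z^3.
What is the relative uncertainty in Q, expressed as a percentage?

17.6%

Let u = b + r = 569. δu = √(δb² + δr²) = √(0.258 + 890) = 29.8, so δu/u = 0.0525.
Q is then a monomial in u, z:
δQ/Q = √((δu/u)² + (3·δz/z)²) = √(0.00275 + 0.0282) = 0.176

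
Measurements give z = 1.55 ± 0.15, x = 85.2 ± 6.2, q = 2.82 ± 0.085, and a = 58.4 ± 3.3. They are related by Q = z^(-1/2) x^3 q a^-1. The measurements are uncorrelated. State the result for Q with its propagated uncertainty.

Each factor contributes (exponent × relative error)² to (δQ/Q)²:
  (−½·δz/z)² = (-0.5×0.0968)² = 0.00234;  (3·δx/x)² = (3×0.0728)² = 0.0477;  (1·δq/q)² = (1×0.0301)² = 0.000909;  (-1·δa/a)² = (-1×0.0565)² = 0.00319
δQ/Q = √(0.0541) = 0.233
Q = 24000, so δQ = 0.233 × 24000 = 5580.

24000 ± 5580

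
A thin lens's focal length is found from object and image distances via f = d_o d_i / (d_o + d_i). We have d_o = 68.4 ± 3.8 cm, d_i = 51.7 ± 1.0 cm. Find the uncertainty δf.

0.775 cm

∂f/∂d_o = (d_i/(d_o+d_i))² = 0.185;  ∂f/∂d_i = (d_o/(d_o+d_i))² = 0.324
δf = √((∂f/∂d_o · δd_o)² + (∂f/∂d_i · δd_i)²) = √(0.496 + 0.105) = 0.775 cm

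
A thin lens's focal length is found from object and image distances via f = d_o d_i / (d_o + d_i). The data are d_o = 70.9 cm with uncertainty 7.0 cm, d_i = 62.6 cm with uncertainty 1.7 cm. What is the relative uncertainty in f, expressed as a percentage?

4.85%

∂f/∂d_o = (d_i/(d_o+d_i))² = 0.220;  ∂f/∂d_i = (d_o/(d_o+d_i))² = 0.282
δf = √((∂f/∂d_o · δd_o)² + (∂f/∂d_i · δd_i)²) = √(2.37 + 0.230) = 1.61 cm
f = 33.2 cm, so δf/f = 1.61/33.2 = 0.0485.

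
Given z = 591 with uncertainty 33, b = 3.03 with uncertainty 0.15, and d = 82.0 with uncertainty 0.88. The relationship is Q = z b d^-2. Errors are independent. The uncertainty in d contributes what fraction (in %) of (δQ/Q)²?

(δQ/Q)² = (1·δz/z)² + (1·δb/b)² + (-2·δd/d)²
  z term: (1×0.0558)² = 0.00312
  b term: (1×0.0495)² = 0.00245
  d term: (-2×0.0107)² = 0.000461
Total = 0.00603. Share from d = 0.000461/0.00603 = 0.0764.

7.64%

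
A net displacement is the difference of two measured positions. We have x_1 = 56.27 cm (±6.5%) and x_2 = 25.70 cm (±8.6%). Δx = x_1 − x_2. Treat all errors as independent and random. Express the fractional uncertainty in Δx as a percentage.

14.0%

Absolute uncertainties add in quadrature for a linear combination:
  (δx_1)² = 13.4;  (δx_2)² = 4.88
δΔx = √(18.3) = 4.27 cm
Δx = 30.57 cm, so δΔx/Δx = 4.27/30.57 = 0.140.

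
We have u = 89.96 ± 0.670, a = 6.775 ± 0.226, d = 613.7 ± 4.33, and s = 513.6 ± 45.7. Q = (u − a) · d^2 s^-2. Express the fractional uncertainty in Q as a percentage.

17.9%

Let w = u − a = 83.18. δw = √(δu² + δa²) = √(0.449 + 0.0511) = 0.707, so δw/w = 0.00850.
Q is then a monomial in w, d, s:
δQ/Q = √((δw/w)² + (2·δd/d)² + (-2·δs/s)²) = √(7.23e-05 + 0.000199 + 0.0317) = 0.179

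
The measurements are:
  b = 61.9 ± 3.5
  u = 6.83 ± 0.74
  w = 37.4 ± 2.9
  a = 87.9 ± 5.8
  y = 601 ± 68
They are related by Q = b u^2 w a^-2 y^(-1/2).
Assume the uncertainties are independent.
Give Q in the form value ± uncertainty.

Products/powers → add relative errors in quadrature, weighted by exponent:
  (1·δb/b)² = (1×0.0565)² = 0.00320;  (2·δu/u)² = (2×0.108)² = 0.0470;  (1·δw/w)² = (1×0.0775)² = 0.00601;  (-2·δa/a)² = (-2×0.0660)² = 0.0174;  (−½·δy/y)² = (-0.5×0.113)² = 0.00320
δQ/Q = √(0.0768) = 0.277
Q = 0.570, so δQ = 0.277 × 0.570 = 0.158.

0.570 ± 0.158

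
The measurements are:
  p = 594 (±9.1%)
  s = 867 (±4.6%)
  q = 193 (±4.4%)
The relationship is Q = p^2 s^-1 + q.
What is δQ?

Let w = p^2·s^-1 = 407. δw/w = √((2·δp/p)² + (-1·δs/s)²) = √(0.0331 + 0.00212) = 0.188, so δw = 76.4.
Q = w + q: δQ = √(δw² + δq²) = √(5840 + 72.1) = 76.9

76.9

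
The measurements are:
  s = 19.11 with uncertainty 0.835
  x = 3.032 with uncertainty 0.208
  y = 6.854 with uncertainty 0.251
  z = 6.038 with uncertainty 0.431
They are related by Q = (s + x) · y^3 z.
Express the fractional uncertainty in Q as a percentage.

13.7%

Let u = s + x = 22.14. δu = √(δs² + δx²) = √(0.697 + 0.0433) = 0.861, so δu/u = 0.0389.
Q is then a monomial in u, y, z:
δQ/Q = √((δu/u)² + (3·δy/y)² + (1·δz/z)²) = √(0.00151 + 0.0121 + 0.00510) = 0.137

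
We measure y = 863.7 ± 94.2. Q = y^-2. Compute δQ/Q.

0.218

Q ∝ y^-2, so δQ/Q = |-2| · δy/y = 2 × 0.109 = 0.218.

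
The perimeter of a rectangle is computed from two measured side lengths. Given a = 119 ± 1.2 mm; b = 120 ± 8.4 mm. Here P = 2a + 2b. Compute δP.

Each term contributes (cᵢ δxᵢ)² to (δP)²:
  (2·δa)² = 5.76;  (2·δb)² = 282
δP = √(288) = 17.0 mm

17.0 mm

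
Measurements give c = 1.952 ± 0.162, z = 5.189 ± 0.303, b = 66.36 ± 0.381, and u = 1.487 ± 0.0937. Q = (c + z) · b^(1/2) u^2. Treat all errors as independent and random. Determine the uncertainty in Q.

Let w = c + z = 7.141. δw = √(δc² + δz²) = √(0.0262 + 0.0918) = 0.344, so δw/w = 0.0481.
Q is then a monomial in w, b, u:
δQ/Q = √((δw/w)² + (½·δb/b)² + (2·δu/u)²) = √(0.00232 + 8.24e-06 + 0.0159) = 0.135
Q = 128.6, so δQ = 0.135 × 128.6 = 17.4.

17.4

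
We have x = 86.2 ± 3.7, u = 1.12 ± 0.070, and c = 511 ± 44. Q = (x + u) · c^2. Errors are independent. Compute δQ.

Let w = x + u = 87.3. δw = √(δx² + δu²) = √(13.7 + 0.00490) = 3.70, so δw/w = 0.0424.
Q is then a monomial in w, c:
δQ/Q = √((δw/w)² + (2·δc/c)²) = √(0.00180 + 0.0297) = 0.177
Q = 2.28e+07, so δQ = 0.177 × 2.28e+07 = 4.04e+06.

4.04e+06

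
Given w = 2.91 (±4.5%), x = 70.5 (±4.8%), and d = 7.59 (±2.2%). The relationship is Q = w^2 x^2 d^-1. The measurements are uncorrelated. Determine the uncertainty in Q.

740

Each factor contributes (exponent × relative error)² to (δQ/Q)²:
  (2·δw/w)² = (2×0.0450)² = 0.00810;  (2·δx/x)² = (2×0.0480)² = 0.00922;  (-1·δd/d)² = (-1×0.0220)² = 0.000484
δQ/Q = √(0.0178) = 0.133
Q = 5550, so δQ = 0.133 × 5550 = 740.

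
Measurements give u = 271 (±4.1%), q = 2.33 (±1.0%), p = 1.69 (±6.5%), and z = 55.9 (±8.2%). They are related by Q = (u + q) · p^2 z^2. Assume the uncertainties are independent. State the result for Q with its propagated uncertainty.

(2.44 ± 0.520) × 10^6

Let w = u + q = 273. δw = √(δu² + δq²) = √(123 + 0.000543) = 11.1, so δw/w = 0.0407.
Q is then a monomial in w, p, z:
δQ/Q = √((δw/w)² + (2·δp/p)² + (2·δz/z)²) = √(0.00165 + 0.0169 + 0.0269) = 0.213
Q = 2.44e+06, so δQ = 0.213 × 2.44e+06 = 5.2e+05.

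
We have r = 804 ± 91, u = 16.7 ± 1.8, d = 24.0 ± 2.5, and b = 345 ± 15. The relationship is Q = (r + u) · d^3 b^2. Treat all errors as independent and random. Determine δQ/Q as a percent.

34.3%

Let w = r + u = 821. δw = √(δr² + δu²) = √(8280 + 3.24) = 91.0, so δw/w = 0.111.
Q is then a monomial in w, d, b:
δQ/Q = √((δw/w)² + (3·δd/d)² + (2·δb/b)²) = √(0.0123 + 0.0977 + 0.00756) = 0.343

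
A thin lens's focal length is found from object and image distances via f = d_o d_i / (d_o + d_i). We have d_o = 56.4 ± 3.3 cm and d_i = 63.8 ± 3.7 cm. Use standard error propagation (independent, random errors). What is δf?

∂f/∂d_o = (d_i/(d_o+d_i))² = 0.282;  ∂f/∂d_i = (d_o/(d_o+d_i))² = 0.220
δf = √((∂f/∂d_o · δd_o)² + (∂f/∂d_i · δd_i)²) = √(0.864 + 0.664) = 1.24 cm

1.24 cm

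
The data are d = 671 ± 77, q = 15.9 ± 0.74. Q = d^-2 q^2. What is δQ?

0.000139

For a monomial Q ∝ d^-2, q^2, fractional errors add in quadrature:
  (-2·δd/d)² = (-2×0.115)² = 0.0527;  (2·δq/q)² = (2×0.0465)² = 0.00866
δQ/Q = √(0.0613) = 0.248
Q = 0.000561, so δQ = 0.248 × 0.000561 = 0.000139.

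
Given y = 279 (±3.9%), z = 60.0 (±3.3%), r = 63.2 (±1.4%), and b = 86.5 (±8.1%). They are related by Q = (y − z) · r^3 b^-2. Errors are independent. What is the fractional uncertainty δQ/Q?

0.175

Let u = y − z = 219. δu = √(δy² + δz²) = √(118 + 3.92) = 11.1, so δu/u = 0.0505.
Q is then a monomial in u, r, b:
δQ/Q = √((δu/u)² + (3·δr/r)² + (-2·δb/b)²) = √(0.00255 + 0.00176 + 0.0262) = 0.175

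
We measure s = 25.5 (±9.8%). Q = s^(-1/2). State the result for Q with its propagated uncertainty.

0.198 ± 0.00970

Q ∝ s^(-1/2), so δQ/Q = |−½| · δs/s = 0.5 × 0.0980 = 0.0490.
Q = 0.198, so δQ = 0.0490 × 0.198 = 0.00970.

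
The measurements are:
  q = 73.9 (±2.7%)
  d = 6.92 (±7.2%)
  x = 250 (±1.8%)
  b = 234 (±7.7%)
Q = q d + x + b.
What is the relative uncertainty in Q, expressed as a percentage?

Let p = q·d = 511. δp/p = √((1·δq/q)² + (1·δd/d)²) = √(0.000729 + 0.00518) = 0.0769, so δp = 39.3.
Q = p + x + b: δQ = √(δp² + δx² + δb²) = √(1550 + 20.3 + 325) = 43.5
Q = 995, so δQ/Q = 43.5/995 = 0.0437.

4.37%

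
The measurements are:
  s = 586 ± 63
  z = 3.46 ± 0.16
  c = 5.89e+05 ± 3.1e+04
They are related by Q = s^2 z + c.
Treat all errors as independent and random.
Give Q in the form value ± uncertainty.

Let p = s^2·z = 1.19e+06. δp/p = √((2·δs/s)² + (1·δz/z)²) = √(0.0462 + 0.00214) = 0.220, so δp = 2.61e+05.
Q = p + c: δQ = √(δp² + δc²) = √(6.83e+10 + 9.61e+08) = 2.63e+05
Q = 1.78e+06.

(1.78 ± 0.263) × 10^6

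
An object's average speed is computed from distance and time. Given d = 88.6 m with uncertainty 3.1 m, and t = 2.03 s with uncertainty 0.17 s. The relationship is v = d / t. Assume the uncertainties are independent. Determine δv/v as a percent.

v is a product of powers, so relative uncertainties combine in quadrature:
  (1·δd/d)² = (1×0.0350)² = 0.00122;  (-1·δt/t)² = (-1×0.0837)² = 0.00701
δv/v = √(0.00824) = 0.0908

9.08%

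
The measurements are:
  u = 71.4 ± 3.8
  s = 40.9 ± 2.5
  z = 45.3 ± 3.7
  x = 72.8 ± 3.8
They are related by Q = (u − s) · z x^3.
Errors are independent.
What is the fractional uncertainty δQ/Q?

0.231

Let w = u − s = 30.5. δw = √(δu² + δs²) = √(14.4 + 6.25) = 4.55, so δw/w = 0.149.
Q is then a monomial in w, z, x:
δQ/Q = √((δw/w)² + (1·δz/z)² + (3·δx/x)²) = √(0.0222 + 0.00667 + 0.0245) = 0.231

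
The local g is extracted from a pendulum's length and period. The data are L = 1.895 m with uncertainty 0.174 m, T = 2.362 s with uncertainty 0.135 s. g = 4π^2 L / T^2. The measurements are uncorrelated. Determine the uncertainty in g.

1.97 m/s^2

Products/powers → add relative errors in quadrature, weighted by exponent:
  (1·δL/L)² = (1×0.0918)² = 0.00843;  (-2·δT/T)² = (-2×0.0572)² = 0.0131
δg/g = √(0.0215) = 0.147
g = 13.41 m/s^2, so δg = 0.147 × 13.41 = 1.97 m/s^2.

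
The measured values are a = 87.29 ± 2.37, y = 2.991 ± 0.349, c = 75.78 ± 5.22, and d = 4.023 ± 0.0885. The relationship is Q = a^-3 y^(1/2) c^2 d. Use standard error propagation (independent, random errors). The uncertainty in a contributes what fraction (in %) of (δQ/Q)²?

22.5%

(δQ/Q)² = (-3·δa/a)² + (½·δy/y)² + (2·δc/c)² + (1·δd/d)²
  a term: (-3×0.0272)² = 0.00663
  y term: (0.5×0.117)² = 0.00340
  c term: (2×0.0689)² = 0.0190
  d term: (1×0.0220)² = 0.000484
Total = 0.0295. Share from a = 0.00663/0.0295 = 0.225.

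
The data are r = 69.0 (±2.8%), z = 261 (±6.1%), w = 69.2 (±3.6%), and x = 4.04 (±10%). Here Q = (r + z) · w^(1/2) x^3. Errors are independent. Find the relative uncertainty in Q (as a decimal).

0.304

Let u = r + z = 330. δu = √(δr² + δz²) = √(3.73 + 253) = 16.0, so δu/u = 0.0486.
Q is then a monomial in u, w, x:
δQ/Q = √((δu/u)² + (½·δw/w)² + (3·δx/x)²) = √(0.00236 + 0.000324 + 0.0900) = 0.304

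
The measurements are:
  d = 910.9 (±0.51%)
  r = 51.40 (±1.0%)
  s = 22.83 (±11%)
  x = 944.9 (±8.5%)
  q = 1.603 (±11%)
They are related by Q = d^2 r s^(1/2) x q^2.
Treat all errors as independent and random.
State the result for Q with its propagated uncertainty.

Each factor contributes (exponent × relative error)² to (δQ/Q)²:
  (2·δd/d)² = (2×0.00510)² = 0.000104;  (1·δr/r)² = (1×0.0100)² = 0.000100;  (½·δs/s)² = (0.5×0.110)² = 0.00302;  (1·δx/x)² = (1×0.0850)² = 0.00723;  (2·δq/q)² = (2×0.110)² = 0.0484
δQ/Q = √(0.0589) = 0.243
Q = 4.948e+11, so δQ = 0.243 × 4.948e+11 = 1.2e+11.

(4.948 ± 1.20) × 10^11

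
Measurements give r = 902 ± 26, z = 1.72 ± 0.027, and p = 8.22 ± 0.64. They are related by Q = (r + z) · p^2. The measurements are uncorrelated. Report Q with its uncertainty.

61100 ± 9670

Let u = r + z = 904. δu = √(δr² + δz²) = √(676 + 0.000729) = 26.0, so δu/u = 0.0288.
Q is then a monomial in u, p:
δQ/Q = √((δu/u)² + (2·δp/p)²) = √(0.000828 + 0.0242) = 0.158
Q = 61100, so δQ = 0.158 × 61100 = 9670.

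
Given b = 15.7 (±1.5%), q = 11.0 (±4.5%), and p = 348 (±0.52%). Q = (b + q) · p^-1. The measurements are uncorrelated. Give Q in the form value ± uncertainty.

Let u = b + q = 26.7. δu = √(δb² + δq²) = √(0.0555 + 0.245) = 0.548, so δu/u = 0.0205.
Q is then a monomial in u, p:
δQ/Q = √((δu/u)² + (-1·δp/p)²) = √(0.000422 + 2.7e-05) = 0.0212
Q = 0.0767, so δQ = 0.0212 × 0.0767 = 0.00162.

0.0767 ± 0.00162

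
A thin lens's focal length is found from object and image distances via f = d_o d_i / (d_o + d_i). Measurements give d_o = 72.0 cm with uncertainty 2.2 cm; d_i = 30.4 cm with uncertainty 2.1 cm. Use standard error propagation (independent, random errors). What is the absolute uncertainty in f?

∂f/∂d_o = (d_i/(d_o+d_i))² = 0.0881;  ∂f/∂d_i = (d_o/(d_o+d_i))² = 0.494
δf = √((∂f/∂d_o · δd_o)² + (∂f/∂d_i · δd_i)²) = √(0.0376 + 1.08) = 1.06 cm

1.06 cm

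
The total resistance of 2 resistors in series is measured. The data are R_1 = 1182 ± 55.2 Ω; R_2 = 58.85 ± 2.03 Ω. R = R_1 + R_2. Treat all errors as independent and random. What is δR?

55.2 Ω

For a sum/difference, combine absolute errors in quadrature:
  (δR_1)² = 3050;  (δR_2)² = 4.12
δR = √(3050) = 55.2 Ω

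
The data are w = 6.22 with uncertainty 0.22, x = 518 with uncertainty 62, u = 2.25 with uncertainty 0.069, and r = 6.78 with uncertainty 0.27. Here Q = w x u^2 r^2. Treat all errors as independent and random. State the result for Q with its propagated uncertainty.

(7.50 ± 1.20) × 10^5

Relative error in a monomial: (δQ/Q)² = Σ (nᵢ · δxᵢ/xᵢ)².
  (1·δw/w)² = (1×0.0354)² = 0.00125;  (1·δx/x)² = (1×0.120)² = 0.0143;  (2·δu/u)² = (2×0.0307)² = 0.00376;  (2·δr/r)² = (2×0.0398)² = 0.00634
δQ/Q = √(0.0257) = 0.160
Q = 7.5e+05, so δQ = 0.160 × 7.5e+05 = 1.2e+05.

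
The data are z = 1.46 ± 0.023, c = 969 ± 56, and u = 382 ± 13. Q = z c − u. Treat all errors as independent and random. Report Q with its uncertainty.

1030 ± 85.7

Let p = z·c = 1410. δp/p = √((1·δz/z)² + (1·δc/c)²) = √(0.000248 + 0.00334) = 0.0599, so δp = 84.7.
Q = p − u: δQ = √(δp² + δu²) = √(7180 + 169) = 85.7
Q = 1030.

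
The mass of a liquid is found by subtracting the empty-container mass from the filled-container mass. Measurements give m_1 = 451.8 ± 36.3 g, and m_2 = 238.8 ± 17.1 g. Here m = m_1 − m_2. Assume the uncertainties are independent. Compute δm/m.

Each term contributes (cᵢ δxᵢ)² to (δm)²:
  (δm_1)² = 1320;  (δm_2)² = 292
δm = √(1610) = 40.1 g
m = 213.0 g, so δm/m = 40.1/213.0 = 0.188.

0.188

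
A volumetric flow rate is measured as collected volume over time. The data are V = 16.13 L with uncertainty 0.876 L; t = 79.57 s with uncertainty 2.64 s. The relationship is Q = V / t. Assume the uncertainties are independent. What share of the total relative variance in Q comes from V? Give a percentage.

(δQ/Q)² = (1·δV/V)² + (-1·δt/t)²
  V term: (1×0.0543)² = 0.00295
  t term: (-1×0.0332)² = 0.00110
Total = 0.00405. Share from V = 0.00295/0.00405 = 0.728.

72.8%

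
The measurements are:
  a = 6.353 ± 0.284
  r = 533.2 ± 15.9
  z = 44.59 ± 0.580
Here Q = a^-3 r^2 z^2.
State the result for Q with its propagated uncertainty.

Products/powers → add relative errors in quadrature, weighted by exponent:
  (-3·δa/a)² = (-3×0.0447)² = 0.0180;  (2·δr/r)² = (2×0.0298)² = 0.00356;  (2·δz/z)² = (2×0.0130)² = 0.000677
δQ/Q = √(0.0222) = 0.149
Q = 2.205e+06, so δQ = 0.149 × 2.205e+06 = 3.29e+05.

(2.205 ± 0.329) × 10^6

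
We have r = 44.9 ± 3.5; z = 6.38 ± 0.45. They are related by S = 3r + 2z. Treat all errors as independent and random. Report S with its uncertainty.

147 ± 10.5

Each term contributes (cᵢ δxᵢ)² to (δS)²:
  (3·δr)² = 110;  (2·δz)² = 0.810
δS = √(111) = 10.5
S = 147.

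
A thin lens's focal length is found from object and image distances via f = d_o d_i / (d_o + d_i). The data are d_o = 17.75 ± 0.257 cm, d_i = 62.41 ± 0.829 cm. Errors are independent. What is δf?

∂f/∂d_o = (d_i/(d_o+d_i))² = 0.606;  ∂f/∂d_i = (d_o/(d_o+d_i))² = 0.0490
δf = √((∂f/∂d_o · δd_o)² + (∂f/∂d_i · δd_i)²) = √(0.0243 + 0.00165) = 0.161 cm

0.161 cm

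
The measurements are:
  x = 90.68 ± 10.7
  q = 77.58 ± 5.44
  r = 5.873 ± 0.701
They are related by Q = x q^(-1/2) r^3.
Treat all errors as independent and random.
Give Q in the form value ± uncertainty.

2086 ± 790

Products/powers → add relative errors in quadrature, weighted by exponent:
  (1·δx/x)² = (1×0.118)² = 0.0139;  (−½·δq/q)² = (-0.5×0.0701)² = 0.00123;  (3·δr/r)² = (3×0.119)² = 0.128
δQ/Q = √(0.143) = 0.379
Q = 2086, so δQ = 0.379 × 2086 = 790.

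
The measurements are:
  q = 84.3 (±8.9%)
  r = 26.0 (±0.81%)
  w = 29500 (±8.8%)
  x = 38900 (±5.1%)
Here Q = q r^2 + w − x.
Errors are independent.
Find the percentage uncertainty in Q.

Let p = q·r^2 = 57000. δp/p = √((1·δq/q)² + (2·δr/r)²) = √(0.00792 + 0.000262) = 0.0905, so δp = 5160.
Q = p + w − x: δQ = √(δp² + δw² + δx²) = √(2.66e+07 + 6.74e+06 + 3.94e+06) = 6100
Q = 47600, so δQ/Q = 6100/47600 = 0.128.

12.8%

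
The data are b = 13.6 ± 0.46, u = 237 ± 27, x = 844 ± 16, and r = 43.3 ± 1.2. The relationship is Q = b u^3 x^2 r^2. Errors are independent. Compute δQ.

Since Q is a product/quotient, work with relative uncertainties:
  (1·δb/b)² = (1×0.0338)² = 0.00114;  (3·δu/u)² = (3×0.114)² = 0.117;  (2·δx/x)² = (2×0.0190)² = 0.00144;  (2·δr/r)² = (2×0.0277)² = 0.00307
δQ/Q = √(0.122) = 0.350
Q = 2.42e+17, so δQ = 0.350 × 2.42e+17 = 8.46e+16.

8.46e+16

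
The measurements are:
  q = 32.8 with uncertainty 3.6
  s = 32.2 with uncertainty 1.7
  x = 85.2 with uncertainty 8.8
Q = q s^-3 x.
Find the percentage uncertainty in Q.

21.9%

For a monomial Q ∝ q, s^-3, x, fractional errors add in quadrature:
  (1·δq/q)² = (1×0.110)² = 0.0120;  (-3·δs/s)² = (-3×0.0528)² = 0.0251;  (1·δx/x)² = (1×0.103)² = 0.0107
δQ/Q = √(0.0478) = 0.219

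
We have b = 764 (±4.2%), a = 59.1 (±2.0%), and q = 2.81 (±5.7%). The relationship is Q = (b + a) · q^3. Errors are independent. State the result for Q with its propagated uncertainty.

Let u = b + a = 823. δu = √(δb² + δa²) = √(1030 + 1.40) = 32.1, so δu/u = 0.0390.
Q is then a monomial in u, q:
δQ/Q = √((δu/u)² + (3·δq/q)²) = √(0.00152 + 0.0292) = 0.175
Q = 18300, so δQ = 0.175 × 18300 = 3200.

18300 ± 3200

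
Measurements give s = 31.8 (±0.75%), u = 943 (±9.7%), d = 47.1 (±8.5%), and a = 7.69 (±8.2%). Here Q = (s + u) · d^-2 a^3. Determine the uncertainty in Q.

62.6

Let w = s + u = 975. δw = √(δs² + δu²) = √(0.0569 + 8370) = 91.5, so δw/w = 0.0938.
Q is then a monomial in w, d, a:
δQ/Q = √((δw/w)² + (-2·δd/d)² + (3·δa/a)²) = √(0.00881 + 0.0289 + 0.0605) = 0.313
Q = 200, so δQ = 0.313 × 200 = 62.6.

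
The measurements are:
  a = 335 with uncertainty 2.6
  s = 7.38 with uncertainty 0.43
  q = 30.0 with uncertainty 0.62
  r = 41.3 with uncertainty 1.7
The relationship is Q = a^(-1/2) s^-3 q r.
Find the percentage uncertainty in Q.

Each factor contributes (exponent × relative error)² to (δQ/Q)²:
  (−½·δa/a)² = (-0.5×0.00776)² = 1.51e-05;  (-3·δs/s)² = (-3×0.0583)² = 0.0306;  (1·δq/q)² = (1×0.0207)² = 0.000427;  (1·δr/r)² = (1×0.0412)² = 0.00169
δQ/Q = √(0.0327) = 0.181

18.1%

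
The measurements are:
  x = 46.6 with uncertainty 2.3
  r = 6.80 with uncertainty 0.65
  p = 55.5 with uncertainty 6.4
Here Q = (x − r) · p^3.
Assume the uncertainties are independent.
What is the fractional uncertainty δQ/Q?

Let u = x − r = 39.8. δu = √(δx² + δr²) = √(5.29 + 0.423) = 2.39, so δu/u = 0.0601.
Q is then a monomial in u, p:
δQ/Q = √((δu/u)² + (3·δp/p)²) = √(0.00361 + 0.120) = 0.351

0.351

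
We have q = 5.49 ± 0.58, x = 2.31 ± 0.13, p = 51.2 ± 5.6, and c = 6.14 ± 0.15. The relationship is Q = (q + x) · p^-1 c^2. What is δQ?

0.815

Let u = q + x = 7.80. δu = √(δq² + δx²) = √(0.336 + 0.0169) = 0.594, so δu/u = 0.0762.
Q is then a monomial in u, p, c:
δQ/Q = √((δu/u)² + (-1·δp/p)² + (2·δc/c)²) = √(0.00581 + 0.0120 + 0.00239) = 0.142
Q = 5.74, so δQ = 0.142 × 5.74 = 0.815.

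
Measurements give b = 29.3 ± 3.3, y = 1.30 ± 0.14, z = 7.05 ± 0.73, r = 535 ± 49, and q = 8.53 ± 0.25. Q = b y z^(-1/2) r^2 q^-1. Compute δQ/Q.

Products/powers → add relative errors in quadrature, weighted by exponent:
  (1·δb/b)² = (1×0.113)² = 0.0127;  (1·δy/y)² = (1×0.108)² = 0.0116;  (−½·δz/z)² = (-0.5×0.104)² = 0.00268;  (2·δr/r)² = (2×0.0916)² = 0.0336;  (-1·δq/q)² = (-1×0.0293)² = 0.000859
δQ/Q = √(0.0614) = 0.248

0.248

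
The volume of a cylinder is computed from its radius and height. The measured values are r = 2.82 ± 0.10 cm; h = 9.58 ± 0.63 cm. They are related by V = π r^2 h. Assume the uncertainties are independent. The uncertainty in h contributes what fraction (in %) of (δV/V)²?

46.2%

(δV/V)² = (2·δr/r)² + (1·δh/h)²
  r term: (2×0.0355)² = 0.00503
  h term: (1×0.0658)² = 0.00432
Total = 0.00935. Share from h = 0.00432/0.00935 = 0.462.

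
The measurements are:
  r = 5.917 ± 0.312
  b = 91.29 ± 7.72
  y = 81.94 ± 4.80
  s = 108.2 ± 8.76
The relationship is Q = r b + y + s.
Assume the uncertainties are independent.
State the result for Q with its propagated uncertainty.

730.3 ± 54.8

Let p = r·b = 540.2. δp/p = √((1·δr/r)² + (1·δb/b)²) = √(0.00278 + 0.00715) = 0.0997, so δp = 53.8.
Q = p + y + s: δQ = √(δp² + δy² + δs²) = √(2900 + 23.0 + 76.7) = 54.8
Q = 730.3.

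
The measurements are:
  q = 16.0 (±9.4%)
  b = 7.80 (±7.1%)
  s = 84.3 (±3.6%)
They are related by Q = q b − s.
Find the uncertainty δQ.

15.0

Let p = q·b = 125. δp/p = √((1·δq/q)² + (1·δb/b)²) = √(0.00884 + 0.00504) = 0.118, so δp = 14.7.
Q = p − s: δQ = √(δp² + δs²) = √(216 + 9.21) = 15.0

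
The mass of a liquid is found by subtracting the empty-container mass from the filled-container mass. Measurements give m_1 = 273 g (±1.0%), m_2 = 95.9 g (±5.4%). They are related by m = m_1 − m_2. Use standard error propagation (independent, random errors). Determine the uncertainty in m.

5.85 g

m is a linear combination, so absolute uncertainties add in quadrature:
  (δm_1)² = 7.45;  (δm_2)² = 26.8
δm = √(34.3) = 5.85 g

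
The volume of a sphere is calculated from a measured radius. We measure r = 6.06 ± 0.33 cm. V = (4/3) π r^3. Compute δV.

152 cm^3

V ∝ r^3, so δV/V = |3| · δr/r = 3 × 0.0545 = 0.163.
V = 932 cm^3, so δV = 0.163 × 932 = 152 cm^3.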